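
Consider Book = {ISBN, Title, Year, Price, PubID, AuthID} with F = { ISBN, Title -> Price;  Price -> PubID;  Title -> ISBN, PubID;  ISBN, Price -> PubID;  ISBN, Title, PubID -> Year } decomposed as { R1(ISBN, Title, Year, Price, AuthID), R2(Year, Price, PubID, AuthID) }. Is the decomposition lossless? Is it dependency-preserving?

lossless and dependency-preserving

Lossless test: (Year, Price, AuthID)⁺ = {Year, Price, PubID, AuthID}, which contains all of one fragment — lossless.
Dependency preservation: Title → ISBN, PubID; ISBN, Price → PubID; ISBN, Title, PubID → Year are not contained in any single fragment, but the restricted closure of each left-hand side across the fragments still reaches the right-hand side; the remaining FDs each lie inside some fragment. All dependencies are preserved.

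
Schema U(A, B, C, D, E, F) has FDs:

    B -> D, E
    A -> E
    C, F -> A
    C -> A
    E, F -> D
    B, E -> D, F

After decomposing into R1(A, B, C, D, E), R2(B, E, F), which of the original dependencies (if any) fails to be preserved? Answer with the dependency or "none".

E, F -> D

Check E, F → D: no single fragment contains all of {D, E, F}, and the restricted closure of {E, F} across the fragments never reaches {D}.
B → D, E is preserved.
A → E is preserved.
C, F → A is preserved.
C → A is preserved.
B, E → D, F is preserved.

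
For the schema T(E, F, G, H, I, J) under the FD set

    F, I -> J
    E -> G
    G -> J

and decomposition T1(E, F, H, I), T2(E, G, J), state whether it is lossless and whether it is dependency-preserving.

Lossless test: (E)⁺ = {E, G, J}, which contains all of one fragment — lossless.
Dependency preservation: the restricted closure of {F, I} across the fragments never reaches {J}, so F, I → J cannot be enforced without a join — not preserved.

lossless but not dependency-preserving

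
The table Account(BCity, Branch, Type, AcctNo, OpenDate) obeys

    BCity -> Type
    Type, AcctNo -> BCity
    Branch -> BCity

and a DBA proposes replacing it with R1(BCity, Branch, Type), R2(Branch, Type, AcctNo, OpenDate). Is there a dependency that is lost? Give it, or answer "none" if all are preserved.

Type, AcctNo -> BCity

Check Type, AcctNo → BCity: no single fragment contains all of {BCity, Type, AcctNo}, and the restricted closure of {Type, AcctNo} across the fragments never reaches {BCity}.
BCity → Type is preserved.
Branch → BCity is preserved.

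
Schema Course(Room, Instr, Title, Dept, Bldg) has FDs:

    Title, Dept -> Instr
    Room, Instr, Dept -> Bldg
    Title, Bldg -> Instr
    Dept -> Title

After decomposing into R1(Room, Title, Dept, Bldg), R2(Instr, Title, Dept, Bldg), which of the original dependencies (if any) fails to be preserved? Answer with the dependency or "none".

none

Title, Dept → Instr lies within R2.
Room, Instr, Dept → Bldg: restricted closure across fragments reaches Bldg.
Title, Bldg → Instr lies within R2.
Dept → Title lies within R1.
Every dependency is enforceable on the fragments, so the decomposition is dependency-preserving.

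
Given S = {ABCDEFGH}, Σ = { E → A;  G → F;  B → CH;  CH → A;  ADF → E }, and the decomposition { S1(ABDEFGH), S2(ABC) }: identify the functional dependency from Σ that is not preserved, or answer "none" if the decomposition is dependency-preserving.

Check CH → A: no single fragment contains all of {ACH}, and the restricted closure of {CH} across the fragments never reaches {A}.
E → A is preserved.
G → F is preserved.
B → CH is preserved.
ADF → E is preserved.

CH → A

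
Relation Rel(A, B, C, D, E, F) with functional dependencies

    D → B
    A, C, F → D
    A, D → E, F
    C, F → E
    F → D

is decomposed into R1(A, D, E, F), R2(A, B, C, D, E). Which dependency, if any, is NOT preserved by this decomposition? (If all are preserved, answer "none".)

C, F → E

Check C, F → E: no single fragment contains all of {C, E, F}, and the restricted closure of {C, F} across the fragments never reaches {E}.
D → B is preserved.
A, C, F → D is preserved.
A, D → E, F is preserved.
F → D is preserved.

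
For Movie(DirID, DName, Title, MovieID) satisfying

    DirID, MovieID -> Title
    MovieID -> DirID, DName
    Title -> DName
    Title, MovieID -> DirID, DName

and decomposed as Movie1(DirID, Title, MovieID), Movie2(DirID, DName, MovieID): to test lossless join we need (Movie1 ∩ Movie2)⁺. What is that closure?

DirID, DName, Title, MovieID

Movie1 ∩ Movie2 = {DirID, MovieID}.
DirID, MovieID → Title applies, adding Title
MovieID → DirID, DName applies, adding DName
Closure: {DirID, DName, Title, MovieID}.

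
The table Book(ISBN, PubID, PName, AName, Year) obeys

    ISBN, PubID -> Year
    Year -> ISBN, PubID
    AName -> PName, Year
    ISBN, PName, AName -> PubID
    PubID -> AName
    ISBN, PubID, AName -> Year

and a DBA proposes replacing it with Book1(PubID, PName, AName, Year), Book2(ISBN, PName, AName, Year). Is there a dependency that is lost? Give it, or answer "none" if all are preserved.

ISBN, PubID → Year: restricted closure across fragments reaches Year.
Year → ISBN, PubID: restricted closure across fragments reaches ISBN, PubID.
AName → PName, Year lies within Book1.
ISBN, PName, AName → PubID: restricted closure across fragments reaches PubID.
PubID → AName lies within Book1.
ISBN, PubID, AName → Year: restricted closure across fragments reaches Year.
Every dependency is enforceable on the fragments, so the decomposition is dependency-preserving.

none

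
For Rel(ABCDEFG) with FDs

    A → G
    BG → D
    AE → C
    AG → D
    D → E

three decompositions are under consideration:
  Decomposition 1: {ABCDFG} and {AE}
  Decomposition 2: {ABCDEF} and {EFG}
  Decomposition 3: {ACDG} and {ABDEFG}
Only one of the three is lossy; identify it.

Decomposition 2

Decomposition 1: common = {A}, closure = {ACDEG} → lossless.
Decomposition 2: common = {EF}, closure = {EF} → lossy.
Decomposition 3: common = {ADG}, closure = {ACDEG} → lossless.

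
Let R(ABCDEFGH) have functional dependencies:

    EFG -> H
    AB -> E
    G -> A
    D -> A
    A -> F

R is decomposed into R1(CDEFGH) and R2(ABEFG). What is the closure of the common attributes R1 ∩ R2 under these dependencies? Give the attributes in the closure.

AEFGH

R1 ∩ R2 = {EFG}.
EFG → H applies, adding H
G → A applies, adding A
Closure: {AEFGH}.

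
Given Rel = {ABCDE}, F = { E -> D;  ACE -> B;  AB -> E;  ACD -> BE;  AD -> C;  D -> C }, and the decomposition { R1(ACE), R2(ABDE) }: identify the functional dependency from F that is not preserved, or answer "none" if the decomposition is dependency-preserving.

Check D → C: no single fragment contains all of {CD}, and the restricted closure of {D} across the fragments never reaches {C}.
E → D is preserved.
ACE → B is preserved.
AB → E is preserved.
ACD → BE is preserved.
AD → C is preserved.

D -> C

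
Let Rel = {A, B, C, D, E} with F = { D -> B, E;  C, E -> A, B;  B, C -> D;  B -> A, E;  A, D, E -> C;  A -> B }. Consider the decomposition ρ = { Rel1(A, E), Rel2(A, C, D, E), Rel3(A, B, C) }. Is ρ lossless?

Chase test. Columns are A, B, C, D, E; row i has aⱼ where attribute j ∈ Reli, else bᵢⱼ.
Initial tableau (one row per fragment):
  row 1: a1 b12 b13 b14 a5
  row 2: a1 b22 a3 a4 a5
  row 3: a1 a2 a3 b34 b35
Rows 1 and 2 agree on A; apply A→B and equate their B entries.
Rows 1 and 3 agree on A; apply A→B and equate their B entries.
Rows 2 and 3 agree on B, C; apply B, C→D and equate their D entries.
Rows 1 and 3 agree on B; apply B→A, E and equate their A, E entries.
Row 2 is now all distinguished symbols — the join is lossless.

Yes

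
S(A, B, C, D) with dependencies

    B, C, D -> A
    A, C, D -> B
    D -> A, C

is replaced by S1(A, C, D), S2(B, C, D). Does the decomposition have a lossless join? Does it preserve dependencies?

Lossless test: (C, D)⁺ = {A, B, C, D}, which contains all of one fragment — lossless.
Dependency preservation: B, C, D → A; A, C, D → B are not contained in any single fragment, but the restricted closure of each left-hand side across the fragments still reaches the right-hand side; the remaining FDs each lie inside some fragment. All dependencies are preserved.

lossless and dependency-preserving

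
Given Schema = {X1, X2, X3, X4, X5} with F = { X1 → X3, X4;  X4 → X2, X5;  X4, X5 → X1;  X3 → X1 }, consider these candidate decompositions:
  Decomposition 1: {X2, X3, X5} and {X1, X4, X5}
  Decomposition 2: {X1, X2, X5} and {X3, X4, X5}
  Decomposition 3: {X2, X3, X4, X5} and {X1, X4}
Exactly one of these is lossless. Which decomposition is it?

Decomposition 3

Decomposition 1: common = {X5}, closure = {X5} → lossy.
Decomposition 2: common = {X5}, closure = {X5} → lossy.
Decomposition 3: common = {X4}, closure = {X1, X2, X3, X4, X5} → lossless.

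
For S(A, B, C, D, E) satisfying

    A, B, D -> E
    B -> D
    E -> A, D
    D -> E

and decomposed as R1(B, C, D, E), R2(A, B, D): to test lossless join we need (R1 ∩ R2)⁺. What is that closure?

R1 ∩ R2 = {B, D}.
D → E applies, adding E
E → A, D applies, adding A
Closure: {A, B, D, E}.

A, B, D, E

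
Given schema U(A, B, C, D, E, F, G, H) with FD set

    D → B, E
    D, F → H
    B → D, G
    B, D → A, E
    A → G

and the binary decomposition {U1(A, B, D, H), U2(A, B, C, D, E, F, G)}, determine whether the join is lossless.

Common attributes: U1 ∩ U2 = {A, B, D}.
Closure of {A, B, D}: D → B, E applies, adding E; B → D, G applies, adding G. So (A, B, D)⁺ = {A, B, D, E, G}.
The closure contains neither all of U1 = {A, B, D, H} nor all of U2 = {A, B, C, D, E, F, G}, so the common attributes are not a superkey of either fragment. The join is lossy.

No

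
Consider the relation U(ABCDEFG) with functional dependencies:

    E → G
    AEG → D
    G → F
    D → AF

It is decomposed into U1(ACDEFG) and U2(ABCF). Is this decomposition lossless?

Common attributes: U1 ∩ U2 = {ACF}.
No dependency enlarges {ACF}, so (ACF)⁺ = {ACF}.
The closure contains neither all of U1 = {ACDEFG} nor all of U2 = {ABCF}, so the common attributes are not a superkey of either fragment. The join is lossy.

No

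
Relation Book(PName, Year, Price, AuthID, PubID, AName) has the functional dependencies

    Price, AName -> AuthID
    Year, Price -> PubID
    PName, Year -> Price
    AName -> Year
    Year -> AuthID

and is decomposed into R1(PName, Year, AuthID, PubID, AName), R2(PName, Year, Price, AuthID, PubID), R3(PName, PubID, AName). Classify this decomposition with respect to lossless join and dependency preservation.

Lossless test (chase): Rows 1 and 2 agree on PName, Year; apply PName, Year→Price and equate their Price entries. Rows 1 and 3 agree on AName; apply AName→Year and equate their Year entries. Rows 1 and 3 agree on Year; apply Year→AuthID and equate their AuthID entries. Rows 1 and 3 agree on PName, Year; apply PName, Year→Price and equate their Price entries. Row 1 is now all distinguished symbols — the join is lossless.
Dependency preservation: Price, AName → AuthID is not contained in any single fragment, but the restricted closure of its left-hand side across the fragments still reaches the right-hand side; the remaining FDs each lie inside some fragment. All dependencies are preserved.

lossless and dependency-preserving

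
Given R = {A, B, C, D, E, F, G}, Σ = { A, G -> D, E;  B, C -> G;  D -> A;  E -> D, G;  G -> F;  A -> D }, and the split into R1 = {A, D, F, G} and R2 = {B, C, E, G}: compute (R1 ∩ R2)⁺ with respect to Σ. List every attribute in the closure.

F, G

R1 ∩ R2 = {G}.
G → F applies, adding F
Closure: {F, G}.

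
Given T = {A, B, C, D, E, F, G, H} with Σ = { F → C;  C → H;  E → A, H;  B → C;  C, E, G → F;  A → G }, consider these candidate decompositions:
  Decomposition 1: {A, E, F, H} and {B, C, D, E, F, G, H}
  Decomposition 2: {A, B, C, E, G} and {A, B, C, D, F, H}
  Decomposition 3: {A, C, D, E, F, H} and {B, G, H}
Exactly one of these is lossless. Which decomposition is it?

Decomposition 1

Decomposition 1: common = {E, F, H}, closure = {A, C, E, F, G, H} → lossless.
Decomposition 2: common = {A, B, C}, closure = {A, B, C, G, H} → lossy.
Decomposition 3: common = {H}, closure = {H} → lossy.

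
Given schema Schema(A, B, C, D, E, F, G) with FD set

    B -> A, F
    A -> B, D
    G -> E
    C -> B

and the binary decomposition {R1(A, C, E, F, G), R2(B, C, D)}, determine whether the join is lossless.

Yes

Common attributes: R1 ∩ R2 = {C}.
Closure of {C}: C → B applies, adding B; B → A, F applies, adding A, F; A → B, D applies, adding D. So (C)⁺ = {A, B, C, D, F}.
This closure contains every attribute of R2, so R1 ∩ R2 → R2. The join is lossless.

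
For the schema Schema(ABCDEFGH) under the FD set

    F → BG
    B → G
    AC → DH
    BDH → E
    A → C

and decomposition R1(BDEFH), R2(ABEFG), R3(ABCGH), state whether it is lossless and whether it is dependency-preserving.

Lossless test (chase): Rows 1 and 2 agree on F; apply F→BG and equate their BG entries. Rows 2 and 3 agree on A; apply A→C and equate their C entries. Rows 2 and 3 agree on AC; apply AC→DH and equate their DH entries. Rows 2 and 3 agree on BDH; apply BDH→E and equate their E entries. No row becomes fully distinguished — the join is lossy.
Dependency preservation: the restricted closure of {AC} across the fragments never reaches {DH}, so AC → DH cannot be enforced without a join — not preserved.

lossy and not dependency-preserving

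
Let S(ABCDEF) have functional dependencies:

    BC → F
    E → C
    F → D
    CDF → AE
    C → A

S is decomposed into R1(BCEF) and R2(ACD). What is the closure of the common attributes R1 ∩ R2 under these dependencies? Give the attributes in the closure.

R1 ∩ R2 = {C}.
C → A applies, adding A
Closure: {AC}.

AC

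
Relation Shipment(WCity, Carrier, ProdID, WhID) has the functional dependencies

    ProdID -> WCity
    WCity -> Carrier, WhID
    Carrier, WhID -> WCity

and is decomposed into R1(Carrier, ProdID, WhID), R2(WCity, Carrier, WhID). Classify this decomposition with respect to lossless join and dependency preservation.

Lossless test: (Carrier, WhID)⁺ = {WCity, Carrier, WhID}, which contains all of one fragment — lossless.
Dependency preservation: ProdID → WCity is not contained in any single fragment, but the restricted closure of its left-hand side across the fragments still reaches the right-hand side; the remaining FDs each lie inside some fragment. All dependencies are preserved.

lossless and dependency-preserving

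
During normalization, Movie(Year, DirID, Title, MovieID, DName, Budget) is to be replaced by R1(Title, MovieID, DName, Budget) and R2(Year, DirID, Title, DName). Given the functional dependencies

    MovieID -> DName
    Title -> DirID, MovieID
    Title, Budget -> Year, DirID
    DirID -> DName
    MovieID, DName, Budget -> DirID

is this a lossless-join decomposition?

Common attributes: R1 ∩ R2 = {Title, DName}.
Closure of {Title, DName}: Title → DirID, MovieID applies, adding DirID, MovieID. So (Title, DName)⁺ = {DirID, Title, MovieID, DName}.
The closure contains neither all of R1 = {Title, MovieID, DName, Budget} nor all of R2 = {Year, DirID, Title, DName}, so the common attributes are not a superkey of either fragment. The join is lossy.

No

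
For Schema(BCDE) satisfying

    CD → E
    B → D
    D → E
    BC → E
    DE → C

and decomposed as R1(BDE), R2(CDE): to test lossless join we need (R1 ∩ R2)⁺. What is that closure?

CDE

R1 ∩ R2 = {DE}.
DE → C applies, adding C
Closure: {CDE}.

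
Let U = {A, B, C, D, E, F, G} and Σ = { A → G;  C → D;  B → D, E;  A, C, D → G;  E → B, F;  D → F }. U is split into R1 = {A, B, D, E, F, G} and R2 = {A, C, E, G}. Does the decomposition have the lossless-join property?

Yes

Common attributes: R1 ∩ R2 = {A, E, G}.
Closure of {A, E, G}: E → B, F applies, adding B, F; B → D, E applies, adding D. So (A, E, G)⁺ = {A, B, D, E, F, G}.
This closure contains every attribute of R1, so R1 ∩ R2 → R1. The join is lossless.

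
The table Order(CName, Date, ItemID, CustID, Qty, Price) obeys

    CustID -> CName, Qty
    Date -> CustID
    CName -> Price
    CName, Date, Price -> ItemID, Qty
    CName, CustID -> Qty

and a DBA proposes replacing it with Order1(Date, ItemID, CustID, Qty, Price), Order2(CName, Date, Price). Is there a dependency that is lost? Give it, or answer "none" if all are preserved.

CustID -> CName, Qty

Check CustID → CName, Qty: no single fragment contains all of {CName, CustID, Qty}, and the restricted closure of {CustID} across the fragments never reaches {CName, Qty}.
Date → CustID is preserved.
CName → Price is preserved.
CName, Date, Price → ItemID, Qty is preserved.
CName, CustID → Qty is preserved.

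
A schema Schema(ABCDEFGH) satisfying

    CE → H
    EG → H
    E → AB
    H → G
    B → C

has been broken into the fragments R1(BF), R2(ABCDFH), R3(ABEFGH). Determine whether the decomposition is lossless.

No

Chase test. Columns are ABCDEFGH; row i has aⱼ where attribute j ∈ Ri, else bᵢⱼ.
Initial tableau (one row per fragment):
  row 1: b11 a2 b13 b14 b15 a6 b17 b18
  row 2: a1 a2 a3 a4 b25 a6 b27 a8
  row 3: a1 a2 b33 b34 a5 a6 a7 a8
Rows 2 and 3 agree on H; apply H→G and equate their G entries.
Rows 1 and 2 agree on B; apply B→C and equate their C entries.
Rows 1 and 3 agree on B; apply B→C and equate their C entries.
No row becomes fully distinguished — the join is lossy.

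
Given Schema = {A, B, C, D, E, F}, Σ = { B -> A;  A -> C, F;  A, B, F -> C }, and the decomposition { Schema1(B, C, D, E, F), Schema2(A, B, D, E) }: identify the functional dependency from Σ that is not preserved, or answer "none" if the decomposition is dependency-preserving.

A -> C, F

Check A → C, F: no single fragment contains all of {A, C, F}, and the restricted closure of {A} across the fragments never reaches {C, F}.
B → A is preserved.
A, B, F → C is preserved.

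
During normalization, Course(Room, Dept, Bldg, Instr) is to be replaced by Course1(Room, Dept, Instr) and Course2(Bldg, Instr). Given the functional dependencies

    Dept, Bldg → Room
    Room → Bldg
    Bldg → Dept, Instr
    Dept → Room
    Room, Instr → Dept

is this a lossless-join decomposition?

No

Common attributes: Course1 ∩ Course2 = {Instr}.
No dependency enlarges {Instr}, so (Instr)⁺ = {Instr}.
The closure contains neither all of Course1 = {Room, Dept, Instr} nor all of Course2 = {Bldg, Instr}, so the common attributes are not a superkey of either fragment. The join is lossy.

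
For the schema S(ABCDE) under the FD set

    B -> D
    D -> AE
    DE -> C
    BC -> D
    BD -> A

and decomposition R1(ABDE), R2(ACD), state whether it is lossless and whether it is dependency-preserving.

lossless and dependency-preserving

Lossless test: (AD)⁺ = {ACDE}, which contains all of one fragment — lossless.
Dependency preservation: DE → C; BC → D are not contained in any single fragment, but the restricted closure of each left-hand side across the fragments still reaches the right-hand side; the remaining FDs each lie inside some fragment. All dependencies are preserved.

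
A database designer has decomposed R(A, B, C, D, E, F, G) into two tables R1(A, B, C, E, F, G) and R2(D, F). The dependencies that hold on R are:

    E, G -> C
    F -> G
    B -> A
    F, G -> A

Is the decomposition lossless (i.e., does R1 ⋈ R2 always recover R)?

No

Common attributes: R1 ∩ R2 = {F}.
Closure of {F}: F → G applies, adding G; F, G → A applies, adding A. So (F)⁺ = {A, F, G}.
The closure contains neither all of R1 = {A, B, C, E, F, G} nor all of R2 = {D, F}, so the common attributes are not a superkey of either fragment. The join is lossy.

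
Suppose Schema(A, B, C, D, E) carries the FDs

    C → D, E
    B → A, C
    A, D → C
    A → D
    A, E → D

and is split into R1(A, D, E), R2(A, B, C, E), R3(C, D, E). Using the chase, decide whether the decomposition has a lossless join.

Yes

Chase test. Columns are A, B, C, D, E; row i has aⱼ where attribute j ∈ Ri, else bᵢⱼ.
Initial tableau (one row per fragment):
  row 1: a1 b12 b13 a4 a5
  row 2: a1 a2 a3 b24 a5
  row 3: b31 b32 a3 a4 a5
Rows 2 and 3 agree on C; apply C→D, E and equate their D, E entries.
Rows 1 and 2 agree on A, D; apply A, D→C and equate their C entries.
Row 2 is now all distinguished symbols — the join is lossless.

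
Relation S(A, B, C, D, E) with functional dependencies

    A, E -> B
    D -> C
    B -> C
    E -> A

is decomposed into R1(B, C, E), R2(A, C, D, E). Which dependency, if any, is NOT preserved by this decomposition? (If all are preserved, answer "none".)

A, E → B: restricted closure across fragments reaches B.
D → C lies within R2.
B → C lies within R1.
E → A lies within R2.
Every dependency is enforceable on the fragments, so the decomposition is dependency-preserving.

none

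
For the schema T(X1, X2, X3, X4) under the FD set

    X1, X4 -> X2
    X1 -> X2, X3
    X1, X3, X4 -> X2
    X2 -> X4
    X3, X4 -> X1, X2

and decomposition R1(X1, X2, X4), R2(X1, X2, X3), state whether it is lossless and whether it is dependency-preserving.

lossless but not dependency-preserving

Lossless test: (X1, X2)⁺ = {X1, X2, X3, X4}, which contains all of one fragment — lossless.
Dependency preservation: the restricted closure of {X3, X4} across the fragments never reaches {X1, X2}, so X3, X4 → X1, X2 cannot be enforced without a join — not preserved.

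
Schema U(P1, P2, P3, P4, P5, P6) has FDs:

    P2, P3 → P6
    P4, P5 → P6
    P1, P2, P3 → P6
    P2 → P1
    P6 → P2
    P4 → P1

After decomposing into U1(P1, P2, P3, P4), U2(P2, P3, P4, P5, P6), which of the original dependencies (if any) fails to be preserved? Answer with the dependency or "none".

P2, P3 → P6 lies within U2.
P4, P5 → P6 lies within U2.
P1, P2, P3 → P6: restricted closure across fragments reaches P6.
P2 → P1 lies within U1.
P6 → P2 lies within U2.
P4 → P1 lies within U1.
Every dependency is enforceable on the fragments, so the decomposition is dependency-preserving.

none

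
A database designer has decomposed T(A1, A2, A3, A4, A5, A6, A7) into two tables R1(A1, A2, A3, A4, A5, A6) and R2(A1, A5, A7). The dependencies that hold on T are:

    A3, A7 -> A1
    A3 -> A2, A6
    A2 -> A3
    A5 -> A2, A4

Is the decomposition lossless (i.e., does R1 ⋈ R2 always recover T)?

Common attributes: R1 ∩ R2 = {A1, A5}.
Closure of {A1, A5}: A5 → A2, A4 applies, adding A2, A4; A2 → A3 applies, adding A3; A3 → A2, A6 applies, adding A6. So (A1, A5)⁺ = {A1, A2, A3, A4, A5, A6}.
This closure contains every attribute of R1, so R1 ∩ R2 → R1. The join is lossless.

Yes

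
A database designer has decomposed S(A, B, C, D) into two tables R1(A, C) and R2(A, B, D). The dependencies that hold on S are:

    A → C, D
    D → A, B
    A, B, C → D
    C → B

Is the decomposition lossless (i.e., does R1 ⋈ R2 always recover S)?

Common attributes: R1 ∩ R2 = {A}.
Closure of {A}: A → C, D applies, adding C, D; D → A, B applies, adding B. So (A)⁺ = {A, B, C, D}.
This closure contains every attribute of R1, so R1 ∩ R2 → R1. The join is lossless.

Yes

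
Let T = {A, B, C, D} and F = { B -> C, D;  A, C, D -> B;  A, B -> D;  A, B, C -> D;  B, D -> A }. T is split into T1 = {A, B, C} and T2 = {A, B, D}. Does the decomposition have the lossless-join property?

Yes

Common attributes: T1 ∩ T2 = {A, B}.
Closure of {A, B}: B → C, D applies, adding C, D. So (A, B)⁺ = {A, B, C, D}.
This closure contains every attribute of T1, so T1 ∩ T2 → T1. The join is lossless.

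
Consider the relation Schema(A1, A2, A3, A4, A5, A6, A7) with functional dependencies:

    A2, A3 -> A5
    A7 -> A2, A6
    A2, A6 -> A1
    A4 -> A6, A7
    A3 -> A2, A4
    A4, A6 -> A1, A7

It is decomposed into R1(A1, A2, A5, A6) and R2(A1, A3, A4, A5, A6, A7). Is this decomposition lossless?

No

Common attributes: R1 ∩ R2 = {A1, A5, A6}.
No dependency enlarges {A1, A5, A6}, so (A1, A5, A6)⁺ = {A1, A5, A6}.
The closure contains neither all of R1 = {A1, A2, A5, A6} nor all of R2 = {A1, A3, A4, A5, A6, A7}, so the common attributes are not a superkey of either fragment. The join is lossy.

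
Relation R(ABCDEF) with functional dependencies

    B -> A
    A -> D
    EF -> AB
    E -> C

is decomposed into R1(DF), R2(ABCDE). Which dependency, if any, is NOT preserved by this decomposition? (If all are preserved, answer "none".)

Check EF → AB: no single fragment contains all of {ABEF}, and the restricted closure of {EF} across the fragments never reaches {AB}.
B → A is preserved.
A → D is preserved.
E → C is preserved.

EF -> AB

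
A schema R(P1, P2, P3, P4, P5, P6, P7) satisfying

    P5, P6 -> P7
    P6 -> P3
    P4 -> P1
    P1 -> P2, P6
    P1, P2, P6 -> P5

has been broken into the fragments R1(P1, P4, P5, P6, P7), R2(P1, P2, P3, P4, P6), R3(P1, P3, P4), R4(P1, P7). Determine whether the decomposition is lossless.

Yes

Chase test. Columns are P1, P2, P3, P4, P5, P6, P7; row i has aⱼ where attribute j ∈ Ri, else bᵢⱼ.
Initial tableau (one row per fragment):
  row 1: a1 b12 b13 a4 a5 a6 a7
  row 2: a1 a2 a3 a4 b25 a6 b27
  row 3: a1 b32 a3 a4 b35 b36 b37
  row 4: a1 b42 b43 b44 b45 b46 a7
Rows 1 and 2 agree on P6; apply P6→P3 and equate their P3 entries.
Rows 1 and 2 agree on P1; apply P1→P2, P6 and equate their P2, P6 entries.
Rows 1 and 3 agree on P1; apply P1→P2, P6 and equate their P2, P6 entries.
Rows 1 and 4 agree on P1; apply P1→P2, P6 and equate their P2, P6 entries.
Rows 1 and 2 agree on P1, P2, P6; apply P1, P2, P6→P5 and equate their P5 entries.
Rows 1 and 3 agree on P1, P2, P6; apply P1, P2, P6→P5 and equate their P5 entries.
Rows 1 and 4 agree on P1, P2, P6; apply P1, P2, P6→P5 and equate their P5 entries.
Rows 1 and 2 agree on P5, P6; apply P5, P6→P7 and equate their P7 entries.
Rows 1 and 3 agree on P5, P6; apply P5, P6→P7 and equate their P7 entries.
Rows 1 and 4 agree on P6; apply P6→P3 and equate their P3 entries.
Row 1 is now all distinguished symbols — the join is lossless.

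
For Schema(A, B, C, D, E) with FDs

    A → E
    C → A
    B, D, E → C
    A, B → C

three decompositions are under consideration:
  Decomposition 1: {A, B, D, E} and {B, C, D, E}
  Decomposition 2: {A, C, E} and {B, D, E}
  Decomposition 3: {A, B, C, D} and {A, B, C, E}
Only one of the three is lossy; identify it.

Decomposition 2

Decomposition 1: common = {B, D, E}, closure = {A, B, C, D, E} → lossless.
Decomposition 2: common = {E}, closure = {E} → lossy.
Decomposition 3: common = {A, B, C}, closure = {A, B, C, E} → lossless.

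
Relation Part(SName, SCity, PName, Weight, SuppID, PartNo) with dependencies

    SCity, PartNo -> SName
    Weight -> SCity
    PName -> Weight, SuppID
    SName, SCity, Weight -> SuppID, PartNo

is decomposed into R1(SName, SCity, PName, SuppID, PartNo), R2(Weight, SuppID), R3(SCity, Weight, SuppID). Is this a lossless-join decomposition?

No

Chase test. Columns are SName, SCity, PName, Weight, SuppID, PartNo; row i has aⱼ where attribute j ∈ Ri, else bᵢⱼ.
Initial tableau (one row per fragment):
  row 1: a1 a2 a3 b14 a5 a6
  row 2: b21 b22 b23 a4 a5 b26
  row 3: b31 a2 b33 a4 a5 b36
Rows 2 and 3 agree on Weight; apply Weight→SCity and equate their SCity entries.
No row becomes fully distinguished — the join is lossy.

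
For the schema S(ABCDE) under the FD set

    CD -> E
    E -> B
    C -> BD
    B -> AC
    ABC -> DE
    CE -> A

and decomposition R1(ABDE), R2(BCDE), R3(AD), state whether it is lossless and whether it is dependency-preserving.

Lossless test (chase): Rows 1 and 2 agree on B; apply B→AC and equate their AC entries. Row 1 is now all distinguished symbols — the join is lossless.
Dependency preservation: B → AC; ABC → DE; CE → A are not contained in any single fragment, but the restricted closure of each left-hand side across the fragments still reaches the right-hand side; the remaining FDs each lie inside some fragment. All dependencies are preserved.

lossless and dependency-preserving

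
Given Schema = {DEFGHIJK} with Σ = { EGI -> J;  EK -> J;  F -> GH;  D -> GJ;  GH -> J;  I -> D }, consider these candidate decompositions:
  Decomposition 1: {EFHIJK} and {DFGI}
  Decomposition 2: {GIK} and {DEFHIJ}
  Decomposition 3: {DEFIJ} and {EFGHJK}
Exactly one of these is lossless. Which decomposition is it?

Decomposition 1: common = {FI}, closure = {DFGHIJ} → lossless.
Decomposition 2: common = {I}, closure = {DGIJ} → lossy.
Decomposition 3: common = {EFJ}, closure = {EFGHJ} → lossy.

Decomposition 1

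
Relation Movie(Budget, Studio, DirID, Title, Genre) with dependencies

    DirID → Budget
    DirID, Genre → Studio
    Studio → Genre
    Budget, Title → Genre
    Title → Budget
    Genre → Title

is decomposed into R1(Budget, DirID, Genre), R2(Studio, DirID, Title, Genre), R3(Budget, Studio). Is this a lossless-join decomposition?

Yes

Chase test. Columns are Budget, Studio, DirID, Title, Genre; row i has aⱼ where attribute j ∈ Ri, else bᵢⱼ.
Initial tableau (one row per fragment):
  row 1: a1 b12 a3 b14 a5
  row 2: b21 a2 a3 a4 a5
  row 3: a1 a2 b33 b34 b35
Rows 1 and 2 agree on DirID; apply DirID→Budget and equate their Budget entries.
Rows 1 and 2 agree on DirID, Genre; apply DirID, Genre→Studio and equate their Studio entries.
Rows 1 and 3 agree on Studio; apply Studio→Genre and equate their Genre entries.
Rows 1 and 2 agree on Genre; apply Genre→Title and equate their Title entries.
Rows 1 and 3 agree on Genre; apply Genre→Title and equate their Title entries.
Row 1 is now all distinguished symbols — the join is lossless.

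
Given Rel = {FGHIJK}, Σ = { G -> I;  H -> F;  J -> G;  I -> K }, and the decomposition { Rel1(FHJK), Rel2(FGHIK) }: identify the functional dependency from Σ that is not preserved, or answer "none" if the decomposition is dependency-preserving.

Check J → G: no single fragment contains all of {GJ}, and the restricted closure of {J} across the fragments never reaches {G}.
G → I is preserved.
H → F is preserved.
I → K is preserved.

J -> G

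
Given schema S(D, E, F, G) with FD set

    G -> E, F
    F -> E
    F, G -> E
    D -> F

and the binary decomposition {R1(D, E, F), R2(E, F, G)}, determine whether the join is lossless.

No

Common attributes: R1 ∩ R2 = {E, F}.
No dependency enlarges {E, F}, so (E, F)⁺ = {E, F}.
The closure contains neither all of R1 = {D, E, F} nor all of R2 = {E, F, G}, so the common attributes are not a superkey of either fragment. The join is lossy.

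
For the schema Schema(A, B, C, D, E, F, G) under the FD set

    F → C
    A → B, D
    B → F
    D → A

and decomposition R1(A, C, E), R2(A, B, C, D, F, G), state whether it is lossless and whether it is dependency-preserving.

lossy but dependency-preserving

Lossless test: (A, C)⁺ = {A, B, C, D, F}, which is a superkey of neither fragment — lossy.
Dependency preservation: every FD's attributes lie within a single fragment, so each can be enforced locally — preserved.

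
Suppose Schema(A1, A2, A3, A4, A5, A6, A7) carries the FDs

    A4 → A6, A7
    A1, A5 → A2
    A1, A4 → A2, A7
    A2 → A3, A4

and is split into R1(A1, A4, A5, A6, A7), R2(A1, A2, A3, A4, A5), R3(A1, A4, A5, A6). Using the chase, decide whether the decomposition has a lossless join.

Chase test. Columns are A1, A2, A3, A4, A5, A6, A7; row i has aⱼ where attribute j ∈ Ri, else bᵢⱼ.
Initial tableau (one row per fragment):
  row 1: a1 b12 b13 a4 a5 a6 a7
  row 2: a1 a2 a3 a4 a5 b26 b27
  row 3: a1 b32 b33 a4 a5 a6 b37
Rows 1 and 2 agree on A4; apply A4→A6, A7 and equate their A6, A7 entries.
Rows 1 and 3 agree on A4; apply A4→A6, A7 and equate their A6, A7 entries.
Rows 1 and 2 agree on A1, A5; apply A1, A5→A2 and equate their A2 entries.
Rows 1 and 3 agree on A1, A5; apply A1, A5→A2 and equate their A2 entries.
Rows 1 and 2 agree on A2; apply A2→A3, A4 and equate their A3, A4 entries.
Rows 1 and 3 agree on A2; apply A2→A3, A4 and equate their A3, A4 entries.
Row 1 is now all distinguished symbols — the join is lossless.

Yes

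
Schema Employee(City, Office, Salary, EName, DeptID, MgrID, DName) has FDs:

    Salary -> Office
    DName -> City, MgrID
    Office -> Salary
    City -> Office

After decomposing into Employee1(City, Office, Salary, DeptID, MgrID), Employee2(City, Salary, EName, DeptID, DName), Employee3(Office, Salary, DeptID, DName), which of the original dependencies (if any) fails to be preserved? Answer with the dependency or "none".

DName -> City, MgrID

Check DName → City, MgrID: no single fragment contains all of {City, MgrID, DName}, and the restricted closure of {DName} across the fragments never reaches {City, MgrID}.
Salary → Office is preserved.
Office → Salary is preserved.
City → Office is preserved.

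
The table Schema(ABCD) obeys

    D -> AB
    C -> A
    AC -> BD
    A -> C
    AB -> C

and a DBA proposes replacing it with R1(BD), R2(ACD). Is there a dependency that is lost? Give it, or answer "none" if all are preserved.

D → AB: restricted closure across fragments reaches AB.
C → A lies within R2.
AC → BD: restricted closure across fragments reaches BD.
A → C lies within R2.
AB → C: restricted closure across fragments reaches C.
Every dependency is enforceable on the fragments, so the decomposition is dependency-preserving.

none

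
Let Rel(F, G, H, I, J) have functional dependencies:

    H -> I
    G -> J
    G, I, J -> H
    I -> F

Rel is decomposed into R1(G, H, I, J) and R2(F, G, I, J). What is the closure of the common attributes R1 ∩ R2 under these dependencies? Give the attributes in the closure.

F, G, H, I, J

R1 ∩ R2 = {G, I, J}.
G, I, J → H applies, adding H
I → F applies, adding F
Closure: {F, G, H, I, J}.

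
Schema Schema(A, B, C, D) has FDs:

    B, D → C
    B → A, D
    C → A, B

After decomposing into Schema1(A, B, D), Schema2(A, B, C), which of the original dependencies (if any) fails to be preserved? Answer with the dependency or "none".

none

B, D → C: restricted closure across fragments reaches C.
B → A, D lies within Schema1.
C → A, B lies within Schema2.
Every dependency is enforceable on the fragments, so the decomposition is dependency-preserving.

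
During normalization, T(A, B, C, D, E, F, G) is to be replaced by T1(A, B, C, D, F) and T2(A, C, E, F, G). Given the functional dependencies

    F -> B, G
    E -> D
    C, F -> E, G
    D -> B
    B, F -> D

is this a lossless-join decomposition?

Yes

Common attributes: T1 ∩ T2 = {A, C, F}.
Closure of {A, C, F}: F → B, G applies, adding B, G; C, F → E, G applies, adding E; B, F → D applies, adding D. So (A, C, F)⁺ = {A, B, C, D, E, F, G}.
This closure contains every attribute of T1, so T1 ∩ T2 → T1. The join is lossless.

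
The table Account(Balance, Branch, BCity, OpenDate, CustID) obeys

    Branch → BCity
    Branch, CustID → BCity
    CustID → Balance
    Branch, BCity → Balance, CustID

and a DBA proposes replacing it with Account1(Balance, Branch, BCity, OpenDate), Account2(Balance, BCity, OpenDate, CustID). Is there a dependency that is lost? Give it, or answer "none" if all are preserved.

Branch, BCity → Balance, CustID

Check Branch, BCity → Balance, CustID: no single fragment contains all of {Balance, Branch, BCity, CustID}, and the restricted closure of {Branch, BCity} across the fragments never reaches {Balance, CustID}.
Branch → BCity is preserved.
Branch, CustID → BCity is preserved.
CustID → Balance is preserved.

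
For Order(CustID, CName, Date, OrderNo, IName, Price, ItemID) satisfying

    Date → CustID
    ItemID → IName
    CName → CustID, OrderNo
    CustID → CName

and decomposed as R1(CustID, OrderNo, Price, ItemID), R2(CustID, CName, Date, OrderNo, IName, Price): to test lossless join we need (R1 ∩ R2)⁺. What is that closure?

CustID, CName, OrderNo, Price

R1 ∩ R2 = {CustID, OrderNo, Price}.
CustID → CName applies, adding CName
Closure: {CustID, CName, OrderNo, Price}.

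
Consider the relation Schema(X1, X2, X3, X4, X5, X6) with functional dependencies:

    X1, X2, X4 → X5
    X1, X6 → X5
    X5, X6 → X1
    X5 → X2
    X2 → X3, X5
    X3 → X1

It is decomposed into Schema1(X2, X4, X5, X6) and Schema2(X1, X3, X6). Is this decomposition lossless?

No

Common attributes: Schema1 ∩ Schema2 = {X6}.
No dependency enlarges {X6}, so (X6)⁺ = {X6}.
The closure contains neither all of Schema1 = {X2, X4, X5, X6} nor all of Schema2 = {X1, X3, X6}, so the common attributes are not a superkey of either fragment. The join is lossy.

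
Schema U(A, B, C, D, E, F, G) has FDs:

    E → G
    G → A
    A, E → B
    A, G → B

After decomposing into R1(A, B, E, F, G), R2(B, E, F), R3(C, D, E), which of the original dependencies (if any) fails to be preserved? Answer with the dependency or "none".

E → G lies within R1.
G → A lies within R1.
A, E → B lies within R1.
A, G → B lies within R1.
Every dependency is enforceable on the fragments, so the decomposition is dependency-preserving.

none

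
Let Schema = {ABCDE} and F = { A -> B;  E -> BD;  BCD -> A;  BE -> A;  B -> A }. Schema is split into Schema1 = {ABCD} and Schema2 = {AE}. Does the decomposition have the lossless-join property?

Common attributes: Schema1 ∩ Schema2 = {A}.
Closure of {A}: A → B applies, adding B. So (A)⁺ = {AB}.
The closure contains neither all of Schema1 = {ABCD} nor all of Schema2 = {AE}, so the common attributes are not a superkey of either fragment. The join is lossy.

No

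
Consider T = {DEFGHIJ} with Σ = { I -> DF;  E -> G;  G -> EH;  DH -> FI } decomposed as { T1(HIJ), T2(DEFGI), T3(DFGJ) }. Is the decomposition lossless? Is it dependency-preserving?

lossy and not dependency-preserving

Lossless test (chase): Rows 1 and 2 agree on I; apply I→DF and equate their DF entries. Rows 2 and 3 agree on G; apply G→EH and equate their EH entries. Rows 2 and 3 agree on DH; apply DH→FI and equate their FI entries. No row becomes fully distinguished — the join is lossy.
Dependency preservation: the restricted closure of {G} across the fragments never reaches {EH}, so G → EH cannot be enforced without a join — not preserved.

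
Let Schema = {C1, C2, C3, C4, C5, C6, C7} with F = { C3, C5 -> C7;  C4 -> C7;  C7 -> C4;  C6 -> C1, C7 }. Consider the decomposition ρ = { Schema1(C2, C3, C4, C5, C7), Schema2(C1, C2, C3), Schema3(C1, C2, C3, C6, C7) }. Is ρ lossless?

No

Chase test. Columns are C1, C2, C3, C4, C5, C6, C7; row i has aⱼ where attribute j ∈ Schemai, else bᵢⱼ.
Initial tableau (one row per fragment):
  row 1: b11 a2 a3 a4 a5 b16 a7
  row 2: a1 a2 a3 b24 b25 b26 b27
  row 3: a1 a2 a3 b34 b35 a6 a7
Rows 1 and 3 agree on C7; apply C7→C4 and equate their C4 entries.
No row becomes fully distinguished — the join is lossy.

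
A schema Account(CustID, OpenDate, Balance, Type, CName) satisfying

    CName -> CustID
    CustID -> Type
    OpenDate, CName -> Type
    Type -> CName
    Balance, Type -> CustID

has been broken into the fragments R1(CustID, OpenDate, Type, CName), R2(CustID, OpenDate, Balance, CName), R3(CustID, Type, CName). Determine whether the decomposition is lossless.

Chase test. Columns are CustID, OpenDate, Balance, Type, CName; row i has aⱼ where attribute j ∈ Ri, else bᵢⱼ.
Initial tableau (one row per fragment):
  row 1: a1 a2 b13 a4 a5
  row 2: a1 a2 a3 b24 a5
  row 3: a1 b32 b33 a4 a5
Rows 1 and 2 agree on CustID; apply CustID→Type and equate their Type entries.
Row 2 is now all distinguished symbols — the join is lossless.

Yes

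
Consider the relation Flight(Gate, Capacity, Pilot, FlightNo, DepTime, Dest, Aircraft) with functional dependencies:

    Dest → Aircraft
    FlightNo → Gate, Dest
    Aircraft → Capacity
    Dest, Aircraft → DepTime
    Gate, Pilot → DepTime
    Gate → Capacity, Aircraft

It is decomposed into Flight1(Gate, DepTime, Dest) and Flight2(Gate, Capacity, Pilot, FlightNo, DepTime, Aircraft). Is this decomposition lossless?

Common attributes: Flight1 ∩ Flight2 = {Gate, DepTime}.
Closure of {Gate, DepTime}: Gate → Capacity, Aircraft applies, adding Capacity, Aircraft. So (Gate, DepTime)⁺ = {Gate, Capacity, DepTime, Aircraft}.
The closure contains neither all of Flight1 = {Gate, DepTime, Dest} nor all of Flight2 = {Gate, Capacity, Pilot, FlightNo, DepTime, Aircraft}, so the common attributes are not a superkey of either fragment. The join is lossy.

No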